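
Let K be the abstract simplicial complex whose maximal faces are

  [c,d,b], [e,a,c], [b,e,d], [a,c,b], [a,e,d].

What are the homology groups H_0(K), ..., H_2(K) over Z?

H_0 = Z,  H_1 = Z,  H_2 = 0.

Fix the vertex order a < b < c < d < e and write every simplex with vertices in increasing order. Then dim K = 2 and the simplices of K are:

  0-simplices (5): a, b, c, d, e
  1-simplices (10): ab, ac, ad, ae, bc, bd, be, cd, ce, de
  2-simplices (5): abc, ace, ade, bcd, bde

so the chain groups are C_0 ≅ Z^5, C_1 ≅ Z^10, C_2 ≅ Z^5.

The boundary map ∂_1: C_1 → C_0 sends each edge [p,q] (with p < q) to q − p. For instance
  ∂ac = c − a.
The 5×10 boundary matrix has rank 4 and Smith normal form diag(1,1,1,1).

Boundary ∂_2: C_2 → C_1 acts by ∂[p,q,r] = [q,r] − [p,r] + [p,q]. For instance
  ∂bcd = cd − bd + bc,
  ∂bde = de − be + bd.
As a 10×5 matrix over Z this has rank 5, with invariant factors (1,1,1,1,1).

Reading off H_k = ker ∂_k / im ∂_{k+1}:

  H_0: rank C_0 − rank ∂_1 = 5 − 4 = 1, and the invariant factors of ∂_1 are all 1, so H_0 = Z.
  H_1: rank ker ∂_1 − rank ∂_2 = (10 − 4) − 5 = 1, and the invariant factors of ∂_2 are all 1, so H_1 = Z.
  H_2: rank ker ∂_2 − rank ∂_3 = (5 − 5) − 0 = 0, and there is no ∂_3, so H_2 = 0.

As a check, the Euler characteristic is 5 − 10 + 5 = 0, which agrees with 1 − 1 + 0 = 0.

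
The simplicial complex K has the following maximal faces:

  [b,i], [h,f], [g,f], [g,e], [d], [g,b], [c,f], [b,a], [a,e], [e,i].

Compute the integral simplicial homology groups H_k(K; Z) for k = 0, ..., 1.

Take the total order a < b < c < d < e < f < g < h < i on the vertex set. Then K (dimension 1) consists of the simplices:

  0-simplices (9): a, b, c, d, e, f, g, h, i
  1-simplices (9): ab, ae, bg, bi, cf, eg, ei, fg, fh

giving chain groups C_0 ≅ Z^9, C_1 ≅ Z^9.

∂_1: C_1 → C_0 is given by ∂[p,q] = [q] − [p]. For instance
  ∂fh = h − f.
The 9×9 boundary matrix has rank 7 and Smith normal form diag(1,1,1,1,1,1,1).

Now H_k = ker ∂_k / im ∂_{k+1}, so:

  H_0: rank C_0 − rank ∂_1 = 9 − 7 = 2, and the invariant factors of ∂_1 are all 1, so H_0 ≅ Z^2.
  H_1: rank ker ∂_1 − rank ∂_2 = (9 − 7) − 0 = 2, and there is no ∂_2, so H_1 ≅ Z^2.

As a check, the Euler characteristic is 9 − 9 = 0, which agrees with 2 − 2 = 0.

H_0 ≅ Z^2,  H_1 ≅ Z^2.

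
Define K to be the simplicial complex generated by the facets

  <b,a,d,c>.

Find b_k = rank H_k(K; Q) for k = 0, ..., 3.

b_0 = 1, b_1 = 0, b_2 = 0, b_3 = 0.

We work with the vertex ordering a < b < c < d. The simplices of K, each written with vertices in increasing order, are:

  0-simplices (4): a, b, c, d
  1-simplices (6): ab, ac, ad, bc, bd, cd
  2-simplices (4): abc, abd, acd, bcd
  3-simplices (1): abcd

Hence C_0 ≅ Z^4, C_1 ≅ Z^6, C_2 ≅ Z^4, C_3 ≅ Z^1.

Boundary ∂_1: C_1 → C_0 sends each edge [p,q] (with p < q) to q − p.
The 4×6 boundary matrix has rank 3 and Smith normal form diag(1,1,1).

The boundary map ∂_2: C_2 → C_1 sends each 2-simplex [p,q,r] to [q,r] − [p,r] + [p,q]. For instance
  ∂acd = cd − ad + ac,
  ∂abc = bc − ac + ab.
This gives a 6×4 integer matrix of rank 3; reducing to Smith normal form yields diagonal entries (1,1,1).

∂_3: C_3 → C_2 sends each 3-simplex σ to the alternating sum Σ_i (−1)^i (σ with its i-th vertex removed). For instance
  ∂abcd = bcd − acd + abd − abc.
As a 4×1 matrix over Z this has rank 1, with invariant factors (1).

Reading off H_k = ker ∂_k / im ∂_{k+1}:

  H_0: rank C_0 − rank ∂_1 = 4 − 3 = 1, and the invariant factors of ∂_1 are all 1, so H_0 ≅ Z.
  H_1: rank ker ∂_1 − rank ∂_2 = (6 − 3) − 3 = 0, and the invariant factors of ∂_2 are all 1, so H_1 ≅ 0.
  H_2: rank ker ∂_2 − rank ∂_3 = (4 − 3) − 1 = 0, and the invariant factors of ∂_3 are all 1, so H_2 ≅ 0.
  H_3: rank ker ∂_3 − rank ∂_4 = (1 − 1) − 0 = 0, and there is no ∂_4, so H_3 ≅ 0.

Hence the Betti numbers are b_0 = 1, b_1 = 0, b_2 = 0, b_3 = 0.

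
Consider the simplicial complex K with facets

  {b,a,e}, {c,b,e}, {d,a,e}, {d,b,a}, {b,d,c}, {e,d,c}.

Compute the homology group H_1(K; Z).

H_1 ≅ 0.

K has 5 vertices, 9 edges, 6 triangles.
rank ∂_1 = 4, rank ∂_2 = 5 ⇒ b_1 = 9 − 4 − 5 = 0; all invariant factors of ∂_2 are 1 so no torsion. So H_1 ≅ 0.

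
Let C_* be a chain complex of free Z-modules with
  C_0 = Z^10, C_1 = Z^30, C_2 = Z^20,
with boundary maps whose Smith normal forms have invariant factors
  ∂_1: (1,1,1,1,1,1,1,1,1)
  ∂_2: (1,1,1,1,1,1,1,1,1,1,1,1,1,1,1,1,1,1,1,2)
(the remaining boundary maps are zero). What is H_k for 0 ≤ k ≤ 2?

H_0 ≅ Z,  H_1 ≅ Z ⊕ Z/2Z,  H_2 = 0.

H_0: b_0 = 10 − 0 − 9 = 1; torsion from ∂_1 factors > 1: none. So H_0 ≅ Z.
H_1: b_1 = 30 − 9 − 20 = 1; torsion from ∂_2 factors > 1: [2]. So H_1 ≅ Z ⊕ Z/2Z.
H_2: b_2 = 20 − 20 − 0 = 0; torsion from ∂_3 factors > 1: none. So H_2 ≅ 0.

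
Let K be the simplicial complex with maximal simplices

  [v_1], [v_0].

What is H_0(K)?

H_0 ≅ Z^2.

Order the vertices as v_0 < v_1. Listing each simplex with vertices in this order, K has dimension 0 with simplices:

  0-simplices (2): [v_0], [v_1]

Hence C_0 ≅ Z^2.

From H_k ≅ ker(∂_k) / im(∂_{k+1}) we obtain:

  H_0: rank C_0 − rank ∂_1 = 2 − 0 = 2, and there is no ∂_1, so H_0 = Z^2.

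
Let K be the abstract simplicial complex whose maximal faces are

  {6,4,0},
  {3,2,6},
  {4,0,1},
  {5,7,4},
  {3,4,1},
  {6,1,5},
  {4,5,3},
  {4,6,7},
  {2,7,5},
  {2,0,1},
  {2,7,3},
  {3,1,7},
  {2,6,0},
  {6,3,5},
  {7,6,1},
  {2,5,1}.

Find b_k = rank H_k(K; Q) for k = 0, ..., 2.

We work with the vertex ordering 0 < 1 < 2 < 3 < 4 < 5 < 6 < 7. The simplices of K, each written with vertices in increasing order, are:

  0-simplices (8): [0], [1], [2], [3], [4], [5], [6], [7]
  1-simplices (24): (24 of them)
  2-simplices (16): [0,1,2], [0,1,4], [0,2,6], [0,4,6], [1,2,5], [1,3,4], [1,3,7], [1,5,6], [1,6,7], [2,3,6], [2,3,7], [2,5,7], [3,4,5], [3,5,6], [4,5,7], [4,6,7]

giving chain groups C_0 ≅ Z^8, C_1 ≅ Z^24, C_2 ≅ Z^16.

The boundary map ∂_1: C_1 → C_0 is given by ∂[p,q] = [q] − [p].
The 8×24 boundary matrix has rank 7 and Smith normal form diag(1,1,1,1,1,1,1).

∂_2: C_2 → C_1 acts by ∂[p,q,r] = [q,r] − [p,r] + [p,q]. For instance
  ∂[2,3,7] = [3,7] − [2,7] + [2,3],
  ∂[0,2,6] = [2,6] − [0,6] + [0,2].
This gives a 24×16 integer matrix of rank 15; reducing to Smith normal form yields diagonal entries (1,1,1,1,1,1,1,1,1,1,1,1,1,1,1).

Reading off H_k = ker ∂_k / im ∂_{k+1}:

  H_0: rank C_0 − rank ∂_1 = 8 − 7 = 1, and the invariant factors of ∂_1 are all 1, so H_0 = Z.
  H_1: rank ker ∂_1 − rank ∂_2 = (24 − 7) − 15 = 2, and the invariant factors of ∂_2 are all 1, so H_1 = Z^2.
  H_2: rank ker ∂_2 − rank ∂_3 = (16 − 15) − 0 = 1, and there is no ∂_3, so H_2 = Z.

Hence the Betti numbers are b_0 = 1, b_1 = 2, b_2 = 1.

b_0 = 1, b_1 = 2, b_2 = 1.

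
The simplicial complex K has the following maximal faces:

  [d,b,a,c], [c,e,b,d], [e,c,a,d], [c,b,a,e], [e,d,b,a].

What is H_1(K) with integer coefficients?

H_1 ≅ 0.

K has 5 vertices, 10 edges, 10 triangles, 5 3-simplices.
rank ∂_1 = 4, rank ∂_2 = 6 ⇒ b_1 = 10 − 4 − 6 = 0; all invariant factors of ∂_2 are 1 so no torsion. So H_1 ≅ 0.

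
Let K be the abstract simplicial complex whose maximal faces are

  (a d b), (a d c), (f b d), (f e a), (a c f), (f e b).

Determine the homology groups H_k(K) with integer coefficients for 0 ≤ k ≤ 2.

H_0 = Z,  H_1 = Z,  H_2 = 0.

Fix the vertex order a < b < c < d < e < f and write every simplex with vertices in increasing order. Then dim K = 2 and the simplices of K are:

  0-simplices (6): a, b, c, d, e, f
  1-simplices (12): ab, ac, ad, ae, af, bd, be, bf, cd, cf, df, ef
  2-simplices (6): abd, acd, acf, aef, bdf, bef

so the chain groups are C_0 ≅ Z^6, C_1 ≅ Z^12, C_2 ≅ Z^6.

∂_1: C_1 → C_0 sends each edge [p,q] (with p < q) to q − p. For instance
  ∂ac = c − a.
The resulting 6×12 matrix has rank 5, and its Smith normal form has invariant factors (1,1,1,1,1).

Boundary ∂_2: C_2 → C_1 acts by ∂[p,q,r] = [q,r] − [p,r] + [p,q]. For instance
  ∂bef = ef − bf + be,
  ∂aef = ef − af + ae.
This gives a 12×6 integer matrix of rank 6; reducing to Smith normal form yields diagonal entries (1,1,1,1,1,1).

From H_k ≅ ker(∂_k) / im(∂_{k+1}) we obtain:

  H_0: rank C_0 − rank ∂_1 = 6 − 5 = 1, and the invariant factors of ∂_1 are all 1, so H_0 ≅ Z.
  H_1: rank ker ∂_1 − rank ∂_2 = (12 − 5) − 6 = 1, and the invariant factors of ∂_2 are all 1, so H_1 ≅ Z.
  H_2: rank ker ∂_2 − rank ∂_3 = (6 − 6) − 0 = 0, and there is no ∂_3, so H_2 ≅ 0.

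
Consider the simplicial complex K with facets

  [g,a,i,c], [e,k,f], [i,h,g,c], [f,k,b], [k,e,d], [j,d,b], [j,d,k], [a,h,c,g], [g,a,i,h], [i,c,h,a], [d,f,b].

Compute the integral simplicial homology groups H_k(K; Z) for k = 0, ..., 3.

K has 11 vertices, 22 edges, 16 triangles, 5 3-simplices.
rank ∂_0 = 0, rank ∂_1 = 9 ⇒ b_0 = 11 − 0 − 9 = 2; all invariant factors of ∂_1 are 1 so no torsion. So H_0 = Z^2.
rank ∂_1 = 9, rank ∂_2 = 12 ⇒ b_1 = 22 − 9 − 12 = 1; all invariant factors of ∂_2 are 1 so no torsion. So H_1 = Z.
rank ∂_2 = 12, rank ∂_3 = 4 ⇒ b_2 = 16 − 12 − 4 = 0; all invariant factors of ∂_3 are 1 so no torsion. So H_2 = 0.
rank ∂_3 = 4, rank ∂_4 = 0 ⇒ b_3 = 5 − 4 − 0 = 1. So H_3 = Z.

H_0 ≅ Z^2,  H_1 ≅ Z,  H_2 = 0,  H_3 ≅ Z.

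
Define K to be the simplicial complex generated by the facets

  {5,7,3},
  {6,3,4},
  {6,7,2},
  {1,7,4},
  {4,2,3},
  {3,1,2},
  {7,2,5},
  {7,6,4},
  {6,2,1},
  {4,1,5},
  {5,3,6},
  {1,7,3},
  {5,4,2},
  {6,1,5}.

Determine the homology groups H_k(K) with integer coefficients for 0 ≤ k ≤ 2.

Take the total order 1 < 2 < 3 < 4 < 5 < 6 < 7 on the vertex set. Then K (dimension 2) consists of the simplices:

  0-simplices (7): [1], [2], [3], [4], [5], [6], [7]
  1-simplices (21): [1,2], [1,3], [1,4], [1,5], [1,6], [1,7], [2,3], [2,4], [2,5], [2,6], [2,7], [3,4], [3,5], [3,6], [3,7], [4,5], [4,6], [4,7], [5,6], [5,7], [6,7]
  2-simplices (14): [1,2,3], [1,2,6], [1,3,7], [1,4,5], [1,4,7], [1,5,6], [2,3,4], [2,4,5], [2,5,7], [2,6,7], [3,4,6], [3,5,6], [3,5,7], [4,6,7]

giving chain groups C_0 ≅ Z^7, C_1 ≅ Z^21, C_2 ≅ Z^14.

The boundary map ∂_1: C_1 → C_0 maps an edge to its endpoints' difference, ∂[p,q] = q − p. For instance
  ∂[3,4] = [4] − [3].
The resulting 7×21 matrix has rank 6, and its Smith normal form has invariant factors (1,1,1,1,1,1).

Boundary ∂_2: C_2 → C_1 sends each 2-simplex [p,q,r] to [q,r] − [p,r] + [p,q]. For instance
  ∂[2,5,7] = [5,7] − [2,7] + [2,5],
  ∂[1,2,6] = [2,6] − [1,6] + [1,2].
This gives a 21×14 integer matrix of rank 13; reducing to Smith normal form yields diagonal entries (1,1,1,1,1,1,1,1,1,1,1,1,1).

Now H_k = ker ∂_k / im ∂_{k+1}, so:

  H_0: rank C_0 − rank ∂_1 = 7 − 6 = 1, and the invariant factors of ∂_1 are all 1, so H_0 = Z.
  H_1: rank ker ∂_1 − rank ∂_2 = (21 − 6) − 13 = 2, and the invariant factors of ∂_2 are all 1, so H_1 = Z^2.
  H_2: rank ker ∂_2 − rank ∂_3 = (14 − 13) − 0 = 1, and there is no ∂_3, so H_2 = Z.

As a check, the Euler characteristic is 7 − 21 + 14 = 0, which agrees with 1 − 2 + 1 = 0.

H_0 = Z,  H_1 = Z^2,  H_2 = Z.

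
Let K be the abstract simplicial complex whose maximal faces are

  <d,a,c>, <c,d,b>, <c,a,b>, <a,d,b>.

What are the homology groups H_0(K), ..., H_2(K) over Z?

H_0 ≅ Z,  H_1 = 0,  H_2 ≅ Z.

K has 4 vertices, 6 edges, 4 triangles.
rank ∂_0 = 0, rank ∂_1 = 3 ⇒ b_0 = 4 − 0 − 3 = 1; all invariant factors of ∂_1 are 1 so no torsion. So H_0 ≅ Z.
rank ∂_1 = 3, rank ∂_2 = 3 ⇒ b_1 = 6 − 3 − 3 = 0; all invariant factors of ∂_2 are 1 so no torsion. So H_1 ≅ 0.
rank ∂_2 = 3, rank ∂_3 = 0 ⇒ b_2 = 4 − 3 − 0 = 1. So H_2 ≅ Z.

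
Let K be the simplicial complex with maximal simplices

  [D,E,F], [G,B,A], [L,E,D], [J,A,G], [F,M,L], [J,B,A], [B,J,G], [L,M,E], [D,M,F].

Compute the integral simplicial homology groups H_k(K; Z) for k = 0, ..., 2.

K has 9 vertices, 16 edges, 9 triangles.
rank ∂_0 = 0, rank ∂_1 = 7 ⇒ b_0 = 9 − 0 − 7 = 2; all invariant factors of ∂_1 are 1 so no torsion. So H_0 = Z^2.
rank ∂_1 = 7, rank ∂_2 = 8 ⇒ b_1 = 16 − 7 − 8 = 1; all invariant factors of ∂_2 are 1 so no torsion. So H_1 = Z.
rank ∂_2 = 8, rank ∂_3 = 0 ⇒ b_2 = 9 − 8 − 0 = 1. So H_2 = Z.

H_0 = Z^2,  H_1 = Z,  H_2 = Z.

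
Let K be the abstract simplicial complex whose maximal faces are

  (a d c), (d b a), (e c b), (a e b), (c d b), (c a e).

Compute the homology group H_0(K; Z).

Fix the vertex order a < b < c < d < e and write every simplex with vertices in increasing order. Then dim K = 2 and the simplices of K are:

  0-simplices (5): a, b, c, d, e
  1-simplices (9): ab, ac, ad, ae, bc, bd, be, cd, ce
  2-simplices (6): abd, abe, acd, ace, bcd, bce

giving chain groups C_0 ≅ Z^5, C_1 ≅ Z^9, C_2 ≅ Z^6.

∂_1: C_1 → C_0 maps an edge to its endpoints' difference, ∂[p,q] = q − p.
This gives a 5×9 integer matrix of rank 4; reducing to Smith normal form yields diagonal entries (1,1,1,1).

Boundary ∂_2: C_2 → C_1 maps a triangle to the signed sum of its edges. For instance
  ∂acd = cd − ad + ac,
  ∂abd = bd − ad + ab.
The resulting 9×6 matrix has rank 5, and its Smith normal form has invariant factors (1,1,1,1,1).

From H_k ≅ ker(∂_k) / im(∂_{k+1}) we obtain:

  H_0: rank C_0 − rank ∂_1 = 5 − 4 = 1, and the invariant factors of ∂_1 are all 1, so H_0 = Z.

H_0 = Z.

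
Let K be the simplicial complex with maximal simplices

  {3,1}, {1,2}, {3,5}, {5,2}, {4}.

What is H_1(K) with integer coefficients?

K has 5 vertices, 4 edges.
rank ∂_1 = 3, rank ∂_2 = 0 ⇒ b_1 = 4 − 3 − 0 = 1. So H_1 ≅ Z.

H_1 = Z.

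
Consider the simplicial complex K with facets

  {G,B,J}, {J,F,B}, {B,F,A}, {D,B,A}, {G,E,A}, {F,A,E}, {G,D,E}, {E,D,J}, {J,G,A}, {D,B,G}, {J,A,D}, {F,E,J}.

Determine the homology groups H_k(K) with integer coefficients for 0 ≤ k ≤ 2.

H_0 = Z,  H_1 = Z/2,  H_2 = 0.

K has 7 vertices, 18 edges, 12 triangles.
rank ∂_0 = 0, rank ∂_1 = 6 ⇒ b_0 = 7 − 0 − 6 = 1; all invariant factors of ∂_1 are 1 so no torsion. So H_0 = Z.
rank ∂_1 = 6, rank ∂_2 = 12 ⇒ b_1 = 18 − 6 − 12 = 0; ∂_2 has invariant factor(s) [2] giving torsion. So H_1 = Z/2.
rank ∂_2 = 12, rank ∂_3 = 0 ⇒ b_2 = 12 − 12 − 0 = 0. So H_2 = 0.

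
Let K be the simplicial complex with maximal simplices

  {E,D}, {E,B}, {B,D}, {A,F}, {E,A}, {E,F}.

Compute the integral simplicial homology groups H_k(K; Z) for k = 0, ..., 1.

H_0 ≅ Z,  H_1 ≅ Z^2.

We work with the vertex ordering A < B < D < E < F. The simplices of K, each written with vertices in increasing order, are:

  0-simplices (5): A, B, D, E, F
  1-simplices (6): AE, AF, BD, BE, DE, EF

so the chain groups are C_0 ≅ Z^5, C_1 ≅ Z^6.

∂_1: C_1 → C_0 maps an edge to its endpoints' difference, ∂[p,q] = q − p. For instance
  ∂BE = E − B.
The 5×6 boundary matrix has rank 4 and Smith normal form diag(1,1,1,1).

Computing H_k = (kernel of ∂_k) / (image of ∂_{k+1}):

  H_0: rank C_0 − rank ∂_1 = 5 − 4 = 1, and the invariant factors of ∂_1 are all 1, so H_0 = Z.
  H_1: rank ker ∂_1 − rank ∂_2 = (6 − 4) − 0 = 2, and there is no ∂_2, so H_1 = Z^2.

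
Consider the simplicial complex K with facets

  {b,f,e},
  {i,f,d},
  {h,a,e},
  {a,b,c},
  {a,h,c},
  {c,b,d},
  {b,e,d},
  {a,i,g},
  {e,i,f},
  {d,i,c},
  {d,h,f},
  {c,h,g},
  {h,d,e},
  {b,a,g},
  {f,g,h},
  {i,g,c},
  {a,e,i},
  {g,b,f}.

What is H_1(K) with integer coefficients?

H_1 ≅ Z ⊕ Z/2.

Fix the vertex order a < b < c < d < e < f < g < h < i and write every simplex with vertices in increasing order. Then dim K = 2 and the simplices of K are:

  0-simplices (9): a, b, c, d, e, f, g, h, i
  1-simplices (27): ab, ac, ae, ag, ah, ai, bc, bd, be, bf, bg, cd, cg, ch, ci, de, df, dh, di, ef, eh, ei, fg, fh, fi, gh, gi
  2-simplices (18): abc, abg, ach, aeh, aei, agi, bcd, bde, bef, bfg, cdi, cgh, cgi, deh, dfh, dfi, efi, fgh

so the chain groups are C_0 ≅ Z^9, C_1 ≅ Z^27, C_2 ≅ Z^18.

The boundary map ∂_1: C_1 → C_0 is given by ∂[p,q] = [q] − [p]. For instance
  ∂be = e − b.
As a 9×27 matrix over Z this has rank 8, with invariant factors (1,1,1,1,1,1,1,1).

Boundary ∂_2: C_2 → C_1 maps a triangle to the signed sum of its edges. For instance
  ∂aei = ei − ai + ae,
  ∂bef = ef − bf + be.
This gives a 27×18 integer matrix of rank 18; reducing to Smith normal form yields diagonal entries (1,1,1,1,1,1,1,1,1,1,1,1,1,1,1,1,1,2).

Reading off H_k = ker ∂_k / im ∂_{k+1}:

  H_1: rank ker ∂_1 − rank ∂_2 = (27 − 8) − 18 = 1, and ∂_2 has invariant factor 2 > 1, so H_1 ≅ Z ⊕ Z/2.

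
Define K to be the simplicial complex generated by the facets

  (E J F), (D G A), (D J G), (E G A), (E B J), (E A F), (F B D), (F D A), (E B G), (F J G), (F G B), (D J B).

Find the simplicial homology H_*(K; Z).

Fix the vertex order A < B < D < E < F < G < J and write every simplex with vertices in increasing order. Then dim K = 2 and the simplices of K are:

  0-simplices (7): A, B, D, E, F, G, J
  1-simplices (18): AD, AE, AF, AG, BD, BE, BF, BG, BJ, DF, DG, DJ, EF, EG, EJ, FG, FJ, GJ
  2-simplices (12): ADF, ADG, AEF, AEG, BDF, BDJ, BEG, BEJ, BFG, DGJ, EFJ, FGJ

giving chain groups C_0 ≅ Z^7, C_1 ≅ Z^18, C_2 ≅ Z^12.

The boundary map ∂_1: C_1 → C_0 maps an edge to its endpoints' difference, ∂[p,q] = q − p.
This gives a 7×18 integer matrix of rank 6; reducing to Smith normal form yields diagonal entries (1,1,1,1,1,1).

∂_2: C_2 → C_1 maps a triangle to the signed sum of its edges. For instance
  ∂BDJ = DJ − BJ + BD,
  ∂AEG = EG − AG + AE.
As a 18×12 matrix over Z this has rank 12, with invariant factors (1,1,1,1,1,1,1,1,1,1,1,2).

Now H_k = ker ∂_k / im ∂_{k+1}, so:

  H_0: rank C_0 − rank ∂_1 = 7 − 6 = 1, and the invariant factors of ∂_1 are all 1, so H_0 ≅ Z.
  H_1: rank ker ∂_1 − rank ∂_2 = (18 − 6) − 12 = 0, and ∂_2 has invariant factor 2 > 1, so H_1 ≅ Z/2.
  H_2: rank ker ∂_2 − rank ∂_3 = (12 − 12) − 0 = 0, and there is no ∂_3, so H_2 ≅ 0.

(K is a triangulation of the real projective plane RP^2.)

H_0 = Z,  H_1 = Z/2,  H_2 = 0.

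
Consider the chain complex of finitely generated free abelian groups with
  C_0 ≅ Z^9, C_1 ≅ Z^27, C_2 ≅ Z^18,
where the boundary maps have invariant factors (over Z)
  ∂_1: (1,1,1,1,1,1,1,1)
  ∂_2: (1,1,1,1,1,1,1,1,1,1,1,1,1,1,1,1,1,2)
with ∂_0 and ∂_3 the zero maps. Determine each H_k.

H_0: b_0 = 9 − 0 − 8 = 1; torsion from ∂_1 factors > 1: none. So H_0 ≅ Z.
H_1: b_1 = 27 − 8 − 18 = 1; torsion from ∂_2 factors > 1: [2]. So H_1 ≅ Z ⊕ Z/2Z.
H_2: b_2 = 18 − 18 − 0 = 0; torsion from ∂_3 factors > 1: none. So H_2 ≅ 0.

H_0 ≅ Z,  H_1 ≅ Z ⊕ Z/2Z,  H_2 = 0.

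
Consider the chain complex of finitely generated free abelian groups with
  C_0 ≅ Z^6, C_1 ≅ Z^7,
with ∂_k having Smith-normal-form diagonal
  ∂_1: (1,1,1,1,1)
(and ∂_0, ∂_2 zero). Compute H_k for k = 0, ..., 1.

H_0 = Z,  H_1 = Z^2.

H_0: b_0 = 6 − 0 − 5 = 1; torsion from ∂_1 factors > 1: none. So H_0 = Z.
H_1: b_1 = 7 − 5 − 0 = 2; torsion from ∂_2 factors > 1: none. So H_1 = Z^2.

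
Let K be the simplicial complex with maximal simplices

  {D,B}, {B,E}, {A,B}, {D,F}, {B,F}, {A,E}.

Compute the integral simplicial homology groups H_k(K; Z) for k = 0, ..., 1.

H_0 ≅ Z,  H_1 ≅ Z^2.

Take the total order A < B < D < E < F on the vertex set. Then K (dimension 1) consists of the simplices:

  0-simplices (5): A, B, D, E, F
  1-simplices (6): AB, AE, BD, BE, BF, DF

so the chain groups are C_0 ≅ Z^5, C_1 ≅ Z^6.

Boundary ∂_1: C_1 → C_0 sends each edge [p,q] (with p < q) to q − p. For instance
  ∂AE = E − A.
The 5×6 boundary matrix has rank 4 and Smith normal form diag(1,1,1,1).

Reading off H_k = ker ∂_k / im ∂_{k+1}:

  H_0: rank C_0 − rank ∂_1 = 5 − 4 = 1, and the invariant factors of ∂_1 are all 1, so H_0 = Z.
  H_1: rank ker ∂_1 − rank ∂_2 = (6 − 4) − 0 = 2, and there is no ∂_2, so H_1 = Z^2.

As a check, the Euler characteristic is 5 − 6 = -1, which agrees with 1 − 2 = -1.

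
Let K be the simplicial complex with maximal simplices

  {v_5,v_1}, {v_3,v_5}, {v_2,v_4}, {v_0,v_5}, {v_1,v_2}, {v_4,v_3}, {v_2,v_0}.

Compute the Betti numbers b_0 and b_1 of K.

b_0 = 1, b_1 = 2.

Take the total order v_0 < v_1 < v_2 < v_3 < v_4 < v_5 on the vertex set. Then K (dimension 1) consists of the simplices:

  0-simplices (6): [v_0], [v_1], [v_2], [v_3], [v_4], [v_5]
  1-simplices (7): [v_0,v_2], [v_0,v_5], [v_1,v_2], [v_1,v_5], [v_2,v_4], [v_3,v_4], [v_3,v_5]

so the chain groups are C_0 ≅ Z^6, C_1 ≅ Z^7.

The boundary map ∂_1: C_1 → C_0 is given by ∂[p,q] = [q] − [p].
This gives a 6×7 integer matrix of rank 5; reducing to Smith normal form yields diagonal entries (1,1,1,1,1).

Computing H_k = (kernel of ∂_k) / (image of ∂_{k+1}):

  H_0: rank C_0 − rank ∂_1 = 6 − 5 = 1, and the invariant factors of ∂_1 are all 1, so H_0 ≅ Z.
  H_1: rank ker ∂_1 − rank ∂_2 = (7 − 5) − 0 = 2, and there is no ∂_2, so H_1 ≅ Z^2.

Hence the Betti numbers are b_0 = 1, b_1 = 2.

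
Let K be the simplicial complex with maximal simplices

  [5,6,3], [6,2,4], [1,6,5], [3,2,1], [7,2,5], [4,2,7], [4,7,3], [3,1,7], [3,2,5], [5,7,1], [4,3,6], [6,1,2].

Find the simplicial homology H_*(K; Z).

H_0 = Z,  H_1 = Z_2,  H_2 = 0.

K has 7 vertices, 18 edges, 12 triangles.
rank ∂_0 = 0, rank ∂_1 = 6 ⇒ b_0 = 7 − 0 − 6 = 1; all invariant factors of ∂_1 are 1 so no torsion. So H_0 = Z.
rank ∂_1 = 6, rank ∂_2 = 12 ⇒ b_1 = 18 − 6 − 12 = 0; ∂_2 has invariant factor(s) [2] giving torsion. So H_1 = Z_2.
rank ∂_2 = 12, rank ∂_3 = 0 ⇒ b_2 = 12 − 12 − 0 = 0. So H_2 = 0.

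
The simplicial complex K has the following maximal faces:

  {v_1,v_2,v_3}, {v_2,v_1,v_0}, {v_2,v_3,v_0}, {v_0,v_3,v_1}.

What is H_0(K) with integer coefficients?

H_0 = Z.

Order the vertices as v_0 < v_1 < v_2 < v_3. Listing each simplex with vertices in this order, K has dimension 2 with simplices:

  0-simplices (4): [v_0], [v_1], [v_2], [v_3]
  1-simplices (6): [v_0,v_1], [v_0,v_2], [v_0,v_3], [v_1,v_2], [v_1,v_3], [v_2,v_3]
  2-simplices (4): [v_0,v_1,v_2], [v_0,v_1,v_3], [v_0,v_2,v_3], [v_1,v_2,v_3]

Hence C_0 ≅ Z^4, C_1 ≅ Z^6, C_2 ≅ Z^4.

Boundary ∂_1: C_1 → C_0 is given by ∂[p,q] = [q] − [p]. For instance
  ∂[v_0,v_3] = [v_3] − [v_0].
The resulting 4×6 matrix has rank 3, and its Smith normal form has invariant factors (1,1,1).

The boundary map ∂_2: C_2 → C_1 acts by ∂[p,q,r] = [q,r] − [p,r] + [p,q]. For instance
  ∂[v_0,v_1,v_2] = [v_1,v_2] − [v_0,v_2] + [v_0,v_1],
  ∂[v_1,v_2,v_3] = [v_2,v_3] − [v_1,v_3] + [v_1,v_2].
The 6×4 boundary matrix has rank 3 and Smith normal form diag(1,1,1).

Reading off H_k = ker ∂_k / im ∂_{k+1}:

  H_0: rank C_0 − rank ∂_1 = 4 − 3 = 1, and the invariant factors of ∂_1 are all 1, so H_0 ≅ Z.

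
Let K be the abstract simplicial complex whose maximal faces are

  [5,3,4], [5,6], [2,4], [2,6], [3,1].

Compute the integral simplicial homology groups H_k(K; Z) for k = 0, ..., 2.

H_0 ≅ Z,  H_1 ≅ Z,  H_2 = 0.

Take the total order 1 < 2 < 3 < 4 < 5 < 6 on the vertex set. Then K (dimension 2) consists of the simplices:

  0-simplices (6): [1], [2], [3], [4], [5], [6]
  1-simplices (7): [1,3], [2,4], [2,6], [3,4], [3,5], [4,5], [5,6]
  2-simplices (1): [3,4,5]

so the chain groups are C_0 ≅ Z^6, C_1 ≅ Z^7, C_2 ≅ Z^1.

The boundary map ∂_1: C_1 → C_0 is given by ∂[p,q] = [q] − [p].
This gives a 6×7 integer matrix of rank 5; reducing to Smith normal form yields diagonal entries (1,1,1,1,1).

∂_2: C_2 → C_1 acts by ∂[p,q,r] = [q,r] − [p,r] + [p,q]. For instance
  ∂[3,4,5] = [4,5] − [3,5] + [3,4].
The resulting 7×1 matrix has rank 1, and its Smith normal form has invariant factors (1).

Reading off H_k = ker ∂_k / im ∂_{k+1}:

  H_0: rank C_0 − rank ∂_1 = 6 − 5 = 1, and the invariant factors of ∂_1 are all 1, so H_0 = Z.
  H_1: rank ker ∂_1 − rank ∂_2 = (7 − 5) − 1 = 1, and the invariant factors of ∂_2 are all 1, so H_1 = Z.
  H_2: rank ker ∂_2 − rank ∂_3 = (1 − 1) − 0 = 0, and there is no ∂_3, so H_2 = 0.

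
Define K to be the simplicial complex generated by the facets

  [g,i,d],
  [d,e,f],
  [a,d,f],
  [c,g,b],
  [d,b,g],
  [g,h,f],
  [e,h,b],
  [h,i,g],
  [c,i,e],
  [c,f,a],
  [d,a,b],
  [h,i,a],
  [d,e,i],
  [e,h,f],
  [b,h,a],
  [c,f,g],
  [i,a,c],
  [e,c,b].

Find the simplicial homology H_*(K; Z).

H_0 = Z,  H_1 = Z^2,  H_2 = Z.

Take the total order a < b < c < d < e < f < g < h < i on the vertex set. Then K (dimension 2) consists of the simplices:

  0-simplices (9): a, b, c, d, e, f, g, h, i
  1-simplices (27): ab, ac, ad, af, ah, ai, bc, bd, be, bg, bh, ce, cf, cg, ci, de, df, dg, di, ef, eh, ei, fg, fh, gh, gi, hi
  2-simplices (18): abd, abh, acf, aci, adf, ahi, bce, bcg, bdg, beh, cei, cfg, def, dei, dgi, efh, fgh, ghi

giving chain groups C_0 ≅ Z^9, C_1 ≅ Z^27, C_2 ≅ Z^18.

Boundary ∂_1: C_1 → C_0 maps an edge to its endpoints' difference, ∂[p,q] = q − p.
This gives a 9×27 integer matrix of rank 8; reducing to Smith normal form yields diagonal entries (1,1,1,1,1,1,1,1).

The boundary map ∂_2: C_2 → C_1 sends each 2-simplex [p,q,r] to [q,r] − [p,r] + [p,q]. For instance
  ∂def = ef − df + de,
  ∂adf = df − af + ad.
As a 27×18 matrix over Z this has rank 17, with invariant factors (1,1,1,1,1,1,1,1,1,1,1,1,1,1,1,1,1).

Now H_k = ker ∂_k / im ∂_{k+1}, so:

  H_0: rank C_0 − rank ∂_1 = 9 − 8 = 1, and the invariant factors of ∂_1 are all 1, so H_0 = Z.
  H_1: rank ker ∂_1 − rank ∂_2 = (27 − 8) − 17 = 2, and the invariant factors of ∂_2 are all 1, so H_1 = Z^2.
  H_2: rank ker ∂_2 − rank ∂_3 = (18 − 17) − 0 = 1, and there is no ∂_3, so H_2 = Z.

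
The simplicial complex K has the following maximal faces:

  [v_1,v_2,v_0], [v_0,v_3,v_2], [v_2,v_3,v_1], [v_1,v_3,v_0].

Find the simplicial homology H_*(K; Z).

Order the vertices as v_0 < v_1 < v_2 < v_3. Listing each simplex with vertices in this order, K has dimension 2 with simplices:

  0-simplices (4): [v_0], [v_1], [v_2], [v_3]
  1-simplices (6): [v_0,v_1], [v_0,v_2], [v_0,v_3], [v_1,v_2], [v_1,v_3], [v_2,v_3]
  2-simplices (4): [v_0,v_1,v_2], [v_0,v_1,v_3], [v_0,v_2,v_3], [v_1,v_2,v_3]

giving chain groups C_0 ≅ Z^4, C_1 ≅ Z^6, C_2 ≅ Z^4.

Boundary ∂_1: C_1 → C_0 sends each edge [p,q] (with p < q) to q − p.
This gives a 4×6 integer matrix of rank 3; reducing to Smith normal form yields diagonal entries (1,1,1).

∂_2: C_2 → C_1 sends each 2-simplex [p,q,r] to [q,r] − [p,r] + [p,q]. For instance
  ∂[v_0,v_1,v_2] = [v_1,v_2] − [v_0,v_2] + [v_0,v_1],
  ∂[v_0,v_1,v_3] = [v_1,v_3] − [v_0,v_3] + [v_0,v_1].
The 6×4 boundary matrix has rank 3 and Smith normal form diag(1,1,1).

Computing H_k = (kernel of ∂_k) / (image of ∂_{k+1}):

  H_0: rank C_0 − rank ∂_1 = 4 − 3 = 1, and the invariant factors of ∂_1 are all 1, so H_0 ≅ Z.
  H_1: rank ker ∂_1 − rank ∂_2 = (6 − 3) − 3 = 0, and the invariant factors of ∂_2 are all 1, so H_1 ≅ 0.
  H_2: rank ker ∂_2 − rank ∂_3 = (4 − 3) − 0 = 1, and there is no ∂_3, so H_2 ≅ Z.

H_0 = Z,  H_1 = 0,  H_2 = Z.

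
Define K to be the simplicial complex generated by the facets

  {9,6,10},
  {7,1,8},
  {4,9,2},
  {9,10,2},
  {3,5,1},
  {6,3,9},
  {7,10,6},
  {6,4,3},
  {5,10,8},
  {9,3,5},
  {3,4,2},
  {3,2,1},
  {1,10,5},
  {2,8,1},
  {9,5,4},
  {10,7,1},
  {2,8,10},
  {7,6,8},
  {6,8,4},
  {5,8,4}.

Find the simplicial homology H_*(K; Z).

Fix the vertex order 1 < 2 < 3 < 4 < 5 < 6 < 7 < 8 < 9 < 10 and write every simplex with vertices in increasing order. Then dim K = 2 and the simplices of K are:

  0-simplices (10): [1], [2], [3], [4], [5], [6], [7], [8], [9], [10]
  1-simplices (30): (30 of them)
  2-simplices (20): (20 of them)

so the chain groups are C_0 ≅ Z^10, C_1 ≅ Z^30, C_2 ≅ Z^20.

∂_1: C_1 → C_0 is given by ∂[p,q] = [q] − [p].
The 10×30 boundary matrix has rank 9 and Smith normal form diag(1,1,1,1,1,1,1,1,1).

Boundary ∂_2: C_2 → C_1 maps a triangle to the signed sum of its edges. For instance
  ∂[3,6,9] = [6,9] − [3,9] + [3,6],
  ∂[3,5,9] = [5,9] − [3,9] + [3,5].
The resulting 30×20 matrix has rank 20, and its Smith normal form has invariant factors (1,1,1,1,1,1,1,1,1,1,1,1,1,1,1,1,1,1,1,2).

Now H_k = ker ∂_k / im ∂_{k+1}, so:

  H_0: rank C_0 − rank ∂_1 = 10 − 9 = 1, and the invariant factors of ∂_1 are all 1, so H_0 = Z.
  H_1: rank ker ∂_1 − rank ∂_2 = (30 − 9) − 20 = 1, and ∂_2 has invariant factor 2 > 1, so H_1 = Z ⊕ Z_2.
  H_2: rank ker ∂_2 − rank ∂_3 = (20 − 20) − 0 = 0, and there is no ∂_3, so H_2 = 0.

H_0 ≅ Z,  H_1 ≅ Z ⊕ Z_2,  H_2 = 0.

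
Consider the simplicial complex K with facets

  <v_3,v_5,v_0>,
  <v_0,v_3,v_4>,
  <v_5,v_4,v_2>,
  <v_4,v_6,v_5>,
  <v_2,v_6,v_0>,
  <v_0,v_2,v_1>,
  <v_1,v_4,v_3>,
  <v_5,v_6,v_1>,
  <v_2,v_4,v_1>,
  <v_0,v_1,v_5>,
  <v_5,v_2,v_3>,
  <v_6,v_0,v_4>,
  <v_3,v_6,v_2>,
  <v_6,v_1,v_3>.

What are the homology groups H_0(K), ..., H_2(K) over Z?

H_0 ≅ Z,  H_1 ≅ Z^2,  H_2 ≅ Z.

Fix the vertex order v_0 < v_1 < v_2 < v_3 < v_4 < v_5 < v_6 and write every simplex with vertices in increasing order. Then dim K = 2 and the simplices of K are:

  0-simplices (7): [v_0], [v_1], [v_2], [v_3], [v_4], [v_5], [v_6]
  1-simplices (21): (21 of them)
  2-simplices (14): (14 of them)

Hence C_0 ≅ Z^7, C_1 ≅ Z^21, C_2 ≅ Z^14.

∂_1: C_1 → C_0 sends each edge [p,q] (with p < q) to q − p. For instance
  ∂[v_3,v_6] = [v_6] − [v_3].
The 7×21 boundary matrix has rank 6 and Smith normal form diag(1,1,1,1,1,1).

The boundary map ∂_2: C_2 → C_1 maps a triangle to the signed sum of its edges. For instance
  ∂[v_1,v_3,v_6] = [v_3,v_6] − [v_1,v_6] + [v_1,v_3],
  ∂[v_2,v_3,v_5] = [v_3,v_5] − [v_2,v_5] + [v_2,v_3].
As a 21×14 matrix over Z this has rank 13, with invariant factors (1,1,1,1,1,1,1,1,1,1,1,1,1).

Reading off H_k = ker ∂_k / im ∂_{k+1}:

  H_0: rank C_0 − rank ∂_1 = 7 − 6 = 1, and the invariant factors of ∂_1 are all 1, so H_0 = Z.
  H_1: rank ker ∂_1 − rank ∂_2 = (21 − 6) − 13 = 2, and the invariant factors of ∂_2 are all 1, so H_1 = Z^2.
  H_2: rank ker ∂_2 − rank ∂_3 = (14 − 13) − 0 = 1, and there is no ∂_3, so H_2 = Z.

(K is a triangulation of the torus T^2.)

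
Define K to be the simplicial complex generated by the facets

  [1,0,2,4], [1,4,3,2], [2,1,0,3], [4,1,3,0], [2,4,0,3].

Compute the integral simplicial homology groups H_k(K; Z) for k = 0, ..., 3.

Take the total order 0 < 1 < 2 < 3 < 4 on the vertex set. Then K (dimension 3) consists of the simplices:

  0-simplices (5): [0], [1], [2], [3], [4]
  1-simplices (10): [0,1], [0,2], [0,3], [0,4], [1,2], [1,3], [1,4], [2,3], [2,4], [3,4]
  2-simplices (10): [0,1,2], [0,1,3], [0,1,4], [0,2,3], [0,2,4], [0,3,4], [1,2,3], [1,2,4], [1,3,4], [2,3,4]
  3-simplices (5): [0,1,2,3], [0,1,2,4], [0,1,3,4], [0,2,3,4], [1,2,3,4]

so the chain groups are C_0 ≅ Z^5, C_1 ≅ Z^10, C_2 ≅ Z^10, C_3 ≅ Z^5.

The boundary map ∂_1: C_1 → C_0 maps an edge to its endpoints' difference, ∂[p,q] = q − p. For instance
  ∂[0,2] = [2] − [0].
This gives a 5×10 integer matrix of rank 4; reducing to Smith normal form yields diagonal entries (1,1,1,1).

Boundary ∂_2: C_2 → C_1 acts by ∂[p,q,r] = [q,r] − [p,r] + [p,q]. For instance
  ∂[0,2,3] = [2,3] − [0,3] + [0,2],
  ∂[0,1,4] = [1,4] − [0,4] + [0,1].
This gives a 10×10 integer matrix of rank 6; reducing to Smith normal form yields diagonal entries (1,1,1,1,1,1).

∂_3: C_3 → C_2 sends each 3-simplex σ to the alternating sum Σ_i (−1)^i (σ with its i-th vertex removed). For instance
  ∂[0,1,3,4] = [1,3,4] − [0,3,4] + [0,1,4] − [0,1,3],
  ∂[0,2,3,4] = [2,3,4] − [0,3,4] + [0,2,4] − [0,2,3].
As a 10×5 matrix over Z this has rank 4, with invariant factors (1,1,1,1).

From H_k ≅ ker(∂_k) / im(∂_{k+1}) we obtain:

  H_0: rank C_0 − rank ∂_1 = 5 − 4 = 1, and the invariant factors of ∂_1 are all 1, so H_0 = Z.
  H_1: rank ker ∂_1 − rank ∂_2 = (10 − 4) − 6 = 0, and the invariant factors of ∂_2 are all 1, so H_1 = 0.
  H_2: rank ker ∂_2 − rank ∂_3 = (10 − 6) − 4 = 0, and the invariant factors of ∂_3 are all 1, so H_2 = 0.
  H_3: rank ker ∂_3 − rank ∂_4 = (5 − 4) − 0 = 1, and there is no ∂_4, so H_3 = Z.

(K is a triangulation of the 3-sphere S^3.)

H_0 ≅ Z,  H_1 = 0,  H_2 = 0,  H_3 ≅ Z.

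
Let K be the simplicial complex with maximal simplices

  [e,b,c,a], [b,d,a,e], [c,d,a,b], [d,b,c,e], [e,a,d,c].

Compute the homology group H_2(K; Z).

H_2 ≅ 0.

K has 5 vertices, 10 edges, 10 triangles, 5 3-simplices.
rank ∂_2 = 6, rank ∂_3 = 4 ⇒ b_2 = 10 − 6 − 4 = 0; all invariant factors of ∂_3 are 1 so no torsion. So H_2 ≅ 0.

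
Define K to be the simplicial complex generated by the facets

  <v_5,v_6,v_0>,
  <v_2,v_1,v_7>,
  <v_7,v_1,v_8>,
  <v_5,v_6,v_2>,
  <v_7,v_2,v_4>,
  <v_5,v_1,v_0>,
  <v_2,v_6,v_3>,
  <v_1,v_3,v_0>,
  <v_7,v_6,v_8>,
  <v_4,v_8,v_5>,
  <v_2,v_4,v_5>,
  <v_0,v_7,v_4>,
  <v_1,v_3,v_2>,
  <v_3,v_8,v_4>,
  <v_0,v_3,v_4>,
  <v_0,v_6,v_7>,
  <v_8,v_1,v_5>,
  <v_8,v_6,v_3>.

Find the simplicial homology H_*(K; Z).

We work with the vertex ordering v_0 < v_1 < v_2 < v_3 < v_4 < v_5 < v_6 < v_7 < v_8. The simplices of K, each written with vertices in increasing order, are:

  0-simplices (9): [v_0], [v_1], [v_2], [v_3], [v_4], [v_5], [v_6], [v_7], [v_8]
  1-simplices (27): (27 of them)
  2-simplices (18): (18 of them)

giving chain groups C_0 ≅ Z^9, C_1 ≅ Z^27, C_2 ≅ Z^18.

Boundary ∂_1: C_1 → C_0 maps an edge to its endpoints' difference, ∂[p,q] = q − p.
As a 9×27 matrix over Z this has rank 8, with invariant factors (1,1,1,1,1,1,1,1).

The boundary map ∂_2: C_2 → C_1 acts by ∂[p,q,r] = [q,r] − [p,r] + [p,q]. For instance
  ∂[v_0,v_1,v_3] = [v_1,v_3] − [v_0,v_3] + [v_0,v_1],
  ∂[v_1,v_5,v_8] = [v_5,v_8] − [v_1,v_8] + [v_1,v_5].
As a 27×18 matrix over Z this has rank 17, with invariant factors (1,1,1,1,1,1,1,1,1,1,1,1,1,1,1,1,1).

Computing H_k = (kernel of ∂_k) / (image of ∂_{k+1}):

  H_0: rank C_0 − rank ∂_1 = 9 − 8 = 1, and the invariant factors of ∂_1 are all 1, so H_0 ≅ Z.
  H_1: rank ker ∂_1 − rank ∂_2 = (27 − 8) − 17 = 2, and the invariant factors of ∂_2 are all 1, so H_1 ≅ Z^2.
  H_2: rank ker ∂_2 − rank ∂_3 = (18 − 17) − 0 = 1, and there is no ∂_3, so H_2 ≅ Z.

As a check, the Euler characteristic is 9 − 27 + 18 = 0, which agrees with 1 − 2 + 1 = 0.

H_0 = Z,  H_1 = Z^2,  H_2 = Z.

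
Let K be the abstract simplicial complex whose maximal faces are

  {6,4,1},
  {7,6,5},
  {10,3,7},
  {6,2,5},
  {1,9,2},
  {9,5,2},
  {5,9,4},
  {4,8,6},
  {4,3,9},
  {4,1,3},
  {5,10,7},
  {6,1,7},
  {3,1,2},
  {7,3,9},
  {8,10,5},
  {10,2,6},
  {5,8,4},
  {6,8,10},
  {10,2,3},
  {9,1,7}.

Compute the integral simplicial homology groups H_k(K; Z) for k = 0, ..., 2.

We work with the vertex ordering 1 < 2 < 3 < 4 < 5 < 6 < 7 < 8 < 9 < 10. The simplices of K, each written with vertices in increasing order, are:

  0-simplices (10): [1], [2], [3], [4], [5], [6], [7], [8], [9], [10]
  1-simplices (30): (30 of them)
  2-simplices (20): (20 of them)

so the chain groups are C_0 ≅ Z^10, C_1 ≅ Z^30, C_2 ≅ Z^20.

The boundary map ∂_1: C_1 → C_0 maps an edge to its endpoints' difference, ∂[p,q] = q − p.
As a 10×30 matrix over Z this has rank 9, with invariant factors (1,1,1,1,1,1,1,1,1).

The boundary map ∂_2: C_2 → C_1 acts by ∂[p,q,r] = [q,r] − [p,r] + [p,q]. For instance
  ∂[1,4,6] = [4,6] − [1,6] + [1,4],
  ∂[3,7,10] = [7,10] − [3,10] + [3,7].
The 30×20 boundary matrix has rank 20 and Smith normal form diag(1,1,1,1,1,1,1,1,1,1,1,1,1,1,1,1,1,1,1,2).

Computing H_k = (kernel of ∂_k) / (image of ∂_{k+1}):

  H_0: rank C_0 − rank ∂_1 = 10 − 9 = 1, and the invariant factors of ∂_1 are all 1, so H_0 = Z.
  H_1: rank ker ∂_1 − rank ∂_2 = (30 − 9) − 20 = 1, and ∂_2 has invariant factor 2 > 1, so H_1 = Z ⊕ Z_2.
  H_2: rank ker ∂_2 − rank ∂_3 = (20 − 20) − 0 = 0, and there is no ∂_3, so H_2 = 0.

As a check, the Euler characteristic is 10 − 30 + 20 = 0, which agrees with 1 − 1 + 0 = 0.

H_0 ≅ Z,  H_1 ≅ Z ⊕ Z_2,  H_2 = 0.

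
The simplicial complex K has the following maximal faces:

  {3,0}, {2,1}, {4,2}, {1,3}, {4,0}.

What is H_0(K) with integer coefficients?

H_0 ≅ Z.

We work with the vertex ordering 0 < 1 < 2 < 3 < 4. The simplices of K, each written with vertices in increasing order, are:

  0-simplices (5): [0], [1], [2], [3], [4]
  1-simplices (5): [0,3], [0,4], [1,2], [1,3], [2,4]

so the chain groups are C_0 ≅ Z^5, C_1 ≅ Z^5.

Boundary ∂_1: C_1 → C_0 is given by ∂[p,q] = [q] − [p]. For instance
  ∂[1,3] = [3] − [1].
The resulting 5×5 matrix has rank 4, and its Smith normal form has invariant factors (1,1,1,1).

Computing H_k = (kernel of ∂_k) / (image of ∂_{k+1}):

  H_0: rank C_0 − rank ∂_1 = 5 − 4 = 1, and the invariant factors of ∂_1 are all 1, so H_0 ≅ Z.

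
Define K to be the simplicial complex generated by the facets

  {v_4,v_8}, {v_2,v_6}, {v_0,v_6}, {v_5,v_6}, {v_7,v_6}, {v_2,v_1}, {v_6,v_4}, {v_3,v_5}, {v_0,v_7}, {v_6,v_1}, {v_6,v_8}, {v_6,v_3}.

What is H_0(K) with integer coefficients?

Fix the vertex order v_0 < v_1 < v_2 < v_3 < v_4 < v_5 < v_6 < v_7 < v_8 and write every simplex with vertices in increasing order. Then dim K = 1 and the simplices of K are:

  0-simplices (9): [v_0], [v_1], [v_2], [v_3], [v_4], [v_5], [v_6], [v_7], [v_8]
  1-simplices (12): [v_0,v_6], [v_0,v_7], [v_1,v_2], [v_1,v_6], [v_2,v_6], [v_3,v_5], [v_3,v_6], [v_4,v_6], [v_4,v_8], [v_5,v_6], [v_6,v_7], [v_6,v_8]

giving chain groups C_0 ≅ Z^9, C_1 ≅ Z^12.

∂_1: C_1 → C_0 is given by ∂[p,q] = [q] − [p]. For instance
  ∂[v_6,v_8] = [v_8] − [v_6].
The 9×12 boundary matrix has rank 8 and Smith normal form diag(1,1,1,1,1,1,1,1).

Reading off H_k = ker ∂_k / im ∂_{k+1}:

  H_0: rank C_0 − rank ∂_1 = 9 − 8 = 1, and the invariant factors of ∂_1 are all 1, so H_0 = Z.

(K is a triangulation of a wedge of 4 circles.)

H_0 ≅ Z.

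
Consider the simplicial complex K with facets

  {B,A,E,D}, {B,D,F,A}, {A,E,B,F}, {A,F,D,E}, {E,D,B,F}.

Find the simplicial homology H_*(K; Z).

H_0 ≅ Z,  H_1 = 0,  H_2 = 0,  H_3 ≅ Z.

Fix the vertex order A < B < D < E < F and write every simplex with vertices in increasing order. Then dim K = 3 and the simplices of K are:

  0-simplices (5): A, B, D, E, F
  1-simplices (10): AB, AD, AE, AF, BD, BE, BF, DE, DF, EF
  2-simplices (10): ABD, ABE, ABF, ADE, ADF, AEF, BDE, BDF, BEF, DEF
  3-simplices (5): ABDE, ABDF, ABEF, ADEF, BDEF

so the chain groups are C_0 ≅ Z^5, C_1 ≅ Z^10, C_2 ≅ Z^10, C_3 ≅ Z^5.

∂_1: C_1 → C_0 sends each edge [p,q] (with p < q) to q − p.
This gives a 5×10 integer matrix of rank 4; reducing to Smith normal form yields diagonal entries (1,1,1,1).

The boundary map ∂_2: C_2 → C_1 acts by ∂[p,q,r] = [q,r] − [p,r] + [p,q]. For instance
  ∂ABD = BD − AD + AB,
  ∂ABE = BE − AE + AB.
The resulting 10×10 matrix has rank 6, and its Smith normal form has invariant factors (1,1,1,1,1,1).

Boundary ∂_3: C_3 → C_2 sends each 3-simplex σ to the alternating sum Σ_i (−1)^i (σ with its i-th vertex removed). For instance
  ∂ABEF = BEF − AEF + ABF − ABE,
  ∂ABDE = BDE − ADE + ABE − ABD.
The resulting 10×5 matrix has rank 4, and its Smith normal form has invariant factors (1,1,1,1).

From H_k ≅ ker(∂_k) / im(∂_{k+1}) we obtain:

  H_0: rank C_0 − rank ∂_1 = 5 − 4 = 1, and the invariant factors of ∂_1 are all 1, so H_0 = Z.
  H_1: rank ker ∂_1 − rank ∂_2 = (10 − 4) − 6 = 0, and the invariant factors of ∂_2 are all 1, so H_1 = 0.
  H_2: rank ker ∂_2 − rank ∂_3 = (10 − 6) − 4 = 0, and the invariant factors of ∂_3 are all 1, so H_2 = 0.
  H_3: rank ker ∂_3 − rank ∂_4 = (5 − 4) − 0 = 1, and there is no ∂_4, so H_3 = Z.

(K is a triangulation of the 3-sphere S^3.)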